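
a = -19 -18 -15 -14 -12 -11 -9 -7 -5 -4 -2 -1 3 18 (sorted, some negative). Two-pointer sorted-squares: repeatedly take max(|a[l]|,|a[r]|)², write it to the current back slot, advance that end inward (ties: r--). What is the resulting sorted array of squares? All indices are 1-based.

[1, 4, 9, 16, 25, 49, 81, 121, 144, 196, 225, 324, 324, 361]

[1,14] |-19|>|18| out[14]=361 → l++
[2,14] |-18|<=|18| out[13]=324 → r--
[2,13] |-18|>|3| out[12]=324 → l++
[3,13] |-15|>|3| out[11]=225 → l++
[4,13] |-14|>|3| out[10]=196 → l++
[5,13] |-12|>|3| out[9]=144 → l++
[6,13] |-11|>|3| out[8]=121 → l++
[7,13] |-9|>|3| out[7]=81 → l++
[8,13] |-7|>|3| out[6]=49 → l++
[9,13] |-5|>|3| out[5]=25 → l++
[10,13] |-4|>|3| out[4]=16 → l++
[11,13] |-2|<=|3| out[3]=9 → r--
[11,12] |-2|>|-1| out[2]=4 → l++
[12,12] |-1|<=|-1| out[1]=1 → r--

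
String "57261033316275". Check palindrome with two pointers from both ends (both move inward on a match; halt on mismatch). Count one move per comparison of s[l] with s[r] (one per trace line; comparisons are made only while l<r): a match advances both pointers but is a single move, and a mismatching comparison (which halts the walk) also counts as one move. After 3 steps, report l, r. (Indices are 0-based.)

l=3, r=10

l=0 r=13: '5'=='5', l++,r--
l=1 r=12: '7'=='7', l++,r--
l=2 r=11: '2'=='2', l++,r--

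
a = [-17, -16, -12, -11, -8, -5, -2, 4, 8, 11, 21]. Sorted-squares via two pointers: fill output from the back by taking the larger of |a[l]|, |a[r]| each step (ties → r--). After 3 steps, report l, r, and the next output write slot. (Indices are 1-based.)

[1,11] |-17|<=|21| out[11]=441 → r--
[1,10] |-17|>|11| out[10]=289 → l++
[2,10] |-16|>|11| out[9]=256 → l++

l=3, r=10, next write slot=8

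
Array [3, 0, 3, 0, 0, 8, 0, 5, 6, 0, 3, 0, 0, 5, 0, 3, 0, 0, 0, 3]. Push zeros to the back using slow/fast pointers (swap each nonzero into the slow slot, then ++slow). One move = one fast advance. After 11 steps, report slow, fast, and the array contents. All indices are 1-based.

slow=7, fast=12, a=[3, 3, 8, 5, 6, 3, 0, 0, 0, 0, 0, 0, 0, 5, 0, 3, 0, 0, 0, 3]

slow=1 fast=1: a[fast]=3≠0 swap→a[1]=3, slow++,fast++
slow=2 fast=2: a[fast]=0, fast++
slow=2 fast=3: a[fast]=3≠0 swap→a[2]=3, slow++,fast++
slow=3 fast=4: a[fast]=0, fast++
slow=3 fast=5: a[fast]=0, fast++
slow=3 fast=6: a[fast]=8≠0 swap→a[3]=8, slow++,fast++
slow=4 fast=7: a[fast]=0, fast++
slow=4 fast=8: a[fast]=5≠0 swap→a[4]=5, slow++,fast++
slow=5 fast=9: a[fast]=6≠0 swap→a[5]=6, slow++,fast++
slow=6 fast=10: a[fast]=0, fast++
slow=6 fast=11: a[fast]=3≠0 swap→a[6]=3, slow++,fast++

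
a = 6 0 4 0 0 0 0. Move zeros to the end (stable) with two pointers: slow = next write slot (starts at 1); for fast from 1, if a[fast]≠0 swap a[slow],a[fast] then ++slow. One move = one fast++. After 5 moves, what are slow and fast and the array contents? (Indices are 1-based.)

slow=3, fast=6, a=[6, 4, 0, 0, 0, 0, 0]

slow=1 fast=1: a[fast]=6≠0 swap→a[1]=6, slow++,fast++
slow=2 fast=2: a[fast]=0, fast++
slow=2 fast=3: a[fast]=4≠0 swap→a[2]=4, slow++,fast++
slow=3 fast=4: a[fast]=0, fast++
slow=3 fast=5: a[fast]=0, fast++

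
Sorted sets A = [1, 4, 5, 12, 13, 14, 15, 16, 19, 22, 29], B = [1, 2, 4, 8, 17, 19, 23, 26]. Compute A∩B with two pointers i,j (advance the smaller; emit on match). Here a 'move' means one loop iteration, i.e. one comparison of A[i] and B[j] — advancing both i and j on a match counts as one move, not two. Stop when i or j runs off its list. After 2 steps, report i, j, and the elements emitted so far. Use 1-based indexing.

[i=1,j=1] 1==1 emit → i++,j++
[i=2,j=2] 4>2 → j++

i=2, j=3, emitted=[1]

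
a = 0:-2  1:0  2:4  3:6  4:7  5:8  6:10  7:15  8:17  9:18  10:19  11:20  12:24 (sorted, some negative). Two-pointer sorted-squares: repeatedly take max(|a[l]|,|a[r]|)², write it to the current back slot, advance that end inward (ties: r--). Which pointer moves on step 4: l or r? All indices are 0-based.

[0,12] |-2|<=|24| out[12]=576 → r--
[0,11] |-2|<=|20| out[11]=400 → r--
[0,10] |-2|<=|19| out[10]=361 → r--
[0,9] |-2|<=|18| out[9]=324 → r--

r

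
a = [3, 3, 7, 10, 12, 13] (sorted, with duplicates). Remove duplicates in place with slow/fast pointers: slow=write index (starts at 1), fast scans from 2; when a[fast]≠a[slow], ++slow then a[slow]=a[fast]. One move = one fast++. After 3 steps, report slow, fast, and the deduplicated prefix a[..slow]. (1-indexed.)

(s=1,f=2) a[fast]=3=a[slow] dup → fast++
(s=1,f=3) a[fast]=7≠a[slow]=3 write a[2]=7 → slow++,fast++
(s=2,f=4) a[fast]=10≠a[slow]=7 write a[3]=10 → slow++,fast++

slow=3, fast=5, prefix=[3, 7, 10]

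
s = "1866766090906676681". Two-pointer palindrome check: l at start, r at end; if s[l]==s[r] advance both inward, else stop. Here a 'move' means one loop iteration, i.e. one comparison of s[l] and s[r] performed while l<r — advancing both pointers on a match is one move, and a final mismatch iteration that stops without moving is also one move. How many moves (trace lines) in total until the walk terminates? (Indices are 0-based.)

l=0 r=18: '1'=='1', l++,r--
l=1 r=17: '8'=='8', l++,r--
l=2 r=16: '6'=='6', l++,r--
l=3 r=15: '6'=='6', l++,r--
l=4 r=14: '7'=='7', l++,r--
l=5 r=13: '6'=='6', l++,r--
l=6 r=12: '6'=='6', l++,r--
l=7 r=11: '0'=='0', l++,r--
l=8 r=10: '9'=='9', l++,r--

9 moves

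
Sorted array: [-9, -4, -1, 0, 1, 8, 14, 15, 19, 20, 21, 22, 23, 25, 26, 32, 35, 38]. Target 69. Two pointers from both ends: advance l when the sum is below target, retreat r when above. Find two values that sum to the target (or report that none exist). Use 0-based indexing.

no pair

[0,17] -9+38=29 <69 → l++
[1,17] -4+38=34 <69 → l++
[2,17] -1+38=37 <69 → l++
[3,17] 0+38=38 <69 → l++
[4,17] 1+38=39 <69 → l++
[5,17] 8+38=46 <69 → l++
[6,17] 14+38=52 <69 → l++
[7,17] 15+38=53 <69 → l++
[8,17] 19+38=57 <69 → l++
[9,17] 20+38=58 <69 → l++
[10,17] 21+38=59 <69 → l++
[11,17] 22+38=60 <69 → l++
[12,17] 23+38=61 <69 → l++
[13,17] 25+38=63 <69 → l++
[14,17] 26+38=64 <69 → l++
[15,17] 32+38=70 >69 → r--
[15,16] 32+35=67 <69 → l++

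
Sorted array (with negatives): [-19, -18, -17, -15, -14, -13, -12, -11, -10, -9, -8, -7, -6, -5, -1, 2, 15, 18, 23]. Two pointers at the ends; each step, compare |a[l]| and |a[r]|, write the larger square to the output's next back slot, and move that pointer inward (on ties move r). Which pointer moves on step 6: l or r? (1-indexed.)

r

l=1 r=19: |-19|<=|23| out[19]=529, r--
l=1 r=18: |-19|>|18| out[18]=361, l++
l=2 r=18: |-18|<=|18| out[17]=324, r--
l=2 r=17: |-18|>|15| out[16]=324, l++
l=3 r=17: |-17|>|15| out[15]=289, l++
l=4 r=17: |-15|<=|15| out[14]=225, r--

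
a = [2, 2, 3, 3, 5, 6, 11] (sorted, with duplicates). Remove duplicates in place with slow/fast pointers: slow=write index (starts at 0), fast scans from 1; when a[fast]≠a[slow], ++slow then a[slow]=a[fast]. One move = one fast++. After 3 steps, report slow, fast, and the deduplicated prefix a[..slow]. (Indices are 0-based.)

slow=0 fast=1: a[fast]=2=a[slow] dup, fast++
slow=0 fast=2: a[fast]=3≠a[slow]=2 write a[1]=3, slow++,fast++
slow=1 fast=3: a[fast]=3=a[slow] dup, fast++

slow=1, fast=4, prefix=[2, 3]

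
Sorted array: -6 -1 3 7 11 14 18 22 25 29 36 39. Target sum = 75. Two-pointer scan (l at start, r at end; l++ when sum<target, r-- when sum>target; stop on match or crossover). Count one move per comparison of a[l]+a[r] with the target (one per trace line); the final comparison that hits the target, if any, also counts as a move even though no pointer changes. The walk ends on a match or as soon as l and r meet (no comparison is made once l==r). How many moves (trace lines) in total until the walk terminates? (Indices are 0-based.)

l=0 r=11: -6+39=33 <75, l++
l=1 r=11: -1+39=38 <75, l++
l=2 r=11: 3+39=42 <75, l++
l=3 r=11: 7+39=46 <75, l++
l=4 r=11: 11+39=50 <75, l++
l=5 r=11: 14+39=53 <75, l++
l=6 r=11: 18+39=57 <75, l++
l=7 r=11: 22+39=61 <75, l++
l=8 r=11: 25+39=64 <75, l++
l=9 r=11: 29+39=68 <75, l++
l=10 r=11: 36+39=75, found

11 moves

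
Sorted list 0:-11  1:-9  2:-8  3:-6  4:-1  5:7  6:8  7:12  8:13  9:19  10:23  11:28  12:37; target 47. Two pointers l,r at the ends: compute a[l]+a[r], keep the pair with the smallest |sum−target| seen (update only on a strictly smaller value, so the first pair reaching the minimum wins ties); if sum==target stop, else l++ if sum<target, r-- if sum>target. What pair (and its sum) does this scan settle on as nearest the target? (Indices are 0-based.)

pair (19, 28) with sum 47 (|Δ|=0)

[0,12] -11+37=26 d=21 * → l++
[1,12] -9+37=28 d=19 * → l++
[2,12] -8+37=29 d=18 * → l++
[3,12] -6+37=31 d=16 * → l++
[4,12] -1+37=36 d=11 * → l++
[5,12] 7+37=44 d=3 * → l++
[6,12] 8+37=45 d=2 * → l++
[7,12] 12+37=49 d=2 → r--
[7,11] 12+28=40 d=7 → l++
[8,11] 13+28=41 d=6 → l++
[9,11] 19+28=47 d=0 * → stop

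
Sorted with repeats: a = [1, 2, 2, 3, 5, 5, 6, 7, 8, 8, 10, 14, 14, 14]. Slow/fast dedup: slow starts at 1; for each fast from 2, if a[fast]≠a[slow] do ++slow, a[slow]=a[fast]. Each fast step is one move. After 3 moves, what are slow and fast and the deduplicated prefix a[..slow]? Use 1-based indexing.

slow=3, fast=5, prefix=[1, 2, 3]

(s=1,f=2) a[fast]=2≠a[slow]=1 write a[2]=2 → slow++,fast++
(s=2,f=3) a[fast]=2=a[slow] dup → fast++
(s=2,f=4) a[fast]=3≠a[slow]=2 write a[3]=3 → slow++,fast++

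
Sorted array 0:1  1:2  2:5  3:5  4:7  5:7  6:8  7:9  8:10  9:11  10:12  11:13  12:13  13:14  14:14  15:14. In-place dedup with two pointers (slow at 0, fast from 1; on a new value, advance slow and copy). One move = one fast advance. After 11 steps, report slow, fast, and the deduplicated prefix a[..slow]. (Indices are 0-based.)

(s=0,f=1) a[fast]=2≠a[slow]=1 write a[1]=2 → slow++,fast++
(s=1,f=2) a[fast]=5≠a[slow]=2 write a[2]=5 → slow++,fast++
(s=2,f=3) a[fast]=5=a[slow] dup → fast++
(s=2,f=4) a[fast]=7≠a[slow]=5 write a[3]=7 → slow++,fast++
(s=3,f=5) a[fast]=7=a[slow] dup → fast++
(s=3,f=6) a[fast]=8≠a[slow]=7 write a[4]=8 → slow++,fast++
(s=4,f=7) a[fast]=9≠a[slow]=8 write a[5]=9 → slow++,fast++
(s=5,f=8) a[fast]=10≠a[slow]=9 write a[6]=10 → slow++,fast++
(s=6,f=9) a[fast]=11≠a[slow]=10 write a[7]=11 → slow++,fast++
(s=7,f=10) a[fast]=12≠a[slow]=11 write a[8]=12 → slow++,fast++
(s=8,f=11) a[fast]=13≠a[slow]=12 write a[9]=13 → slow++,fast++

slow=9, fast=12, prefix=[1, 2, 5, 7, 8, 9, 10, 11, 12, 13]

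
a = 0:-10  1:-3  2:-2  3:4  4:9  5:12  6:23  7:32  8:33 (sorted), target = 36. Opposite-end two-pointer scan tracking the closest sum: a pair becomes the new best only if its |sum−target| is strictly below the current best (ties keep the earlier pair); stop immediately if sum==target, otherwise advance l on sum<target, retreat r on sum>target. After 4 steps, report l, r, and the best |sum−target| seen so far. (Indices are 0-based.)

[0,8] -10+33=23 d=13 * → l++
[1,8] -3+33=30 d=6 * → l++
[2,8] -2+33=31 d=5 * → l++
[3,8] 4+33=37 d=1 * → r--

l=3, r=7, best |Δ|=1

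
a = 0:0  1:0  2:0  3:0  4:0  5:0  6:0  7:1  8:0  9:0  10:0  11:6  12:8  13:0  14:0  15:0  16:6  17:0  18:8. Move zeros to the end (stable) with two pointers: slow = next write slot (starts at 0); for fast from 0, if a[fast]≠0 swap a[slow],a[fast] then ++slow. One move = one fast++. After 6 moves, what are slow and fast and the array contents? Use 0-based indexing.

slow=0, fast=6, a=[0, 0, 0, 0, 0, 0, 0, 1, 0, 0, 0, 6, 8, 0, 0, 0, 6, 0, 8]

slow=0 fast=0: a[fast]=0, fast++
slow=0 fast=1: a[fast]=0, fast++
slow=0 fast=2: a[fast]=0, fast++
slow=0 fast=3: a[fast]=0, fast++
slow=0 fast=4: a[fast]=0, fast++
slow=0 fast=5: a[fast]=0, fast++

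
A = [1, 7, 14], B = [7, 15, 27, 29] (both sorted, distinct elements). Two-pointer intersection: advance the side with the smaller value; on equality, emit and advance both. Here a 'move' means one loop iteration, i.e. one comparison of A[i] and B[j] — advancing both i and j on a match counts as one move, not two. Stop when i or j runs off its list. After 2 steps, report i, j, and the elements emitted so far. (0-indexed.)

i=2, j=1, emitted=[7]

i=0 j=0: 1<7, i++
i=1 j=0: 7==7 emit, i++,j++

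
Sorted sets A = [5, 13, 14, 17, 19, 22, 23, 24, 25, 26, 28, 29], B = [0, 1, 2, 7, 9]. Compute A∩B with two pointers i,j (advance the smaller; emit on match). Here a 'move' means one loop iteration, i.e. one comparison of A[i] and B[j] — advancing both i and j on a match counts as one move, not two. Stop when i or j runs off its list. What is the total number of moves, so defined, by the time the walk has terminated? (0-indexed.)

6 moves

i=0 j=0: 5>0, j++
i=0 j=1: 5>1, j++
i=0 j=2: 5>2, j++
i=0 j=3: 5<7, i++
i=1 j=3: 13>7, j++
i=1 j=4: 13>9, j++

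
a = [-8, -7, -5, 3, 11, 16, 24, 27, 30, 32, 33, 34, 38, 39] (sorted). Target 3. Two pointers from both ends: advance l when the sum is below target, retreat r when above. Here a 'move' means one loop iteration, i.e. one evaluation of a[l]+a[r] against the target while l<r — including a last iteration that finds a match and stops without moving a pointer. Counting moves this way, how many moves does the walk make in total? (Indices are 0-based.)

[0,13] -8+39=31 >3 → r--
[0,12] -8+38=30 >3 → r--
[0,11] -8+34=26 >3 → r--
[0,10] -8+33=25 >3 → r--
[0,9] -8+32=24 >3 → r--
[0,8] -8+30=22 >3 → r--
[0,7] -8+27=19 >3 → r--
[0,6] -8+24=16 >3 → r--
[0,5] -8+16=8 >3 → r--
[0,4] -8+11=3 → found

10 moves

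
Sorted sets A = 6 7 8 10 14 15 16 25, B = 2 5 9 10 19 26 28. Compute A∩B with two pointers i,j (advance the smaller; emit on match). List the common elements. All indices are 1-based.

intersection = [10]

i=1 j=1: 6>2, j++
i=1 j=2: 6>5, j++
i=1 j=3: 6<9, i++
i=2 j=3: 7<9, i++
i=3 j=3: 8<9, i++
i=4 j=3: 10>9, j++
i=4 j=4: 10==10 emit, i++,j++
i=5 j=5: 14<19, i++
i=6 j=5: 15<19, i++
i=7 j=5: 16<19, i++
i=8 j=5: 25>19, j++
i=8 j=6: 25<26, i++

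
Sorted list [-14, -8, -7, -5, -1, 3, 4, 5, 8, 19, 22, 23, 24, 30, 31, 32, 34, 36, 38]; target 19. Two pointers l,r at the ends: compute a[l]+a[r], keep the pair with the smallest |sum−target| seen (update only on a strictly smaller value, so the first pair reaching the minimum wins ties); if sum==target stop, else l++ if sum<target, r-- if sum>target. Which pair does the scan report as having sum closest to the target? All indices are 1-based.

[1,19] -14+38=24 d=5 * → r--
[1,18] -14+36=22 d=3 * → r--
[1,17] -14+34=20 d=1 * → r--
[1,16] -14+32=18 d=1 → l++
[2,16] -8+32=24 d=5 → r--
[2,15] -8+31=23 d=4 → r--
[2,14] -8+30=22 d=3 → r--
[2,13] -8+24=16 d=3 → l++
[3,13] -7+24=17 d=2 → l++
[4,13] -5+24=19 d=0 * → stop

pair (-5, 24) with sum 19 (|Δ|=0)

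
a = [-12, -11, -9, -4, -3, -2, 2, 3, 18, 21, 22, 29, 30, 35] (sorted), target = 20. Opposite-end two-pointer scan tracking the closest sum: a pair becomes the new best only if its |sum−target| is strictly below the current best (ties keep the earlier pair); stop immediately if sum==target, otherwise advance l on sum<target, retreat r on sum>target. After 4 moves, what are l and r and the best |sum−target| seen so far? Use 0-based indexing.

[0,13] -12+35=23 d=3 * → r--
[0,12] -12+30=18 d=2 * → l++
[1,12] -11+30=19 d=1 * → l++
[2,12] -9+30=21 d=1 → r--

l=2, r=11, best |Δ|=1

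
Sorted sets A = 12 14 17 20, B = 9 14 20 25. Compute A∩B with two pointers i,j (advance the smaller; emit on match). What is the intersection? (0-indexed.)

[i=0,j=0] 12>9 → j++
[i=0,j=1] 12<14 → i++
[i=1,j=1] 14==14 emit → i++,j++
[i=2,j=2] 17<20 → i++
[i=3,j=2] 20==20 emit → i++,j++

intersection = [14, 20]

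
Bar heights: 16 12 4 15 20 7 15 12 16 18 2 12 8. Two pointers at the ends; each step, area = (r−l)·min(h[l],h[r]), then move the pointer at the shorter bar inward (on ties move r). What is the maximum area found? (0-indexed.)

max area = 144

l=0 r=12: min(16,8)*12=96 best=96 *, r--
l=0 r=11: min(16,12)*11=132 best=132 *, r--
l=0 r=10: min(16,2)*10=20 best=132, r--
l=0 r=9: min(16,18)*9=144 best=144 *, l++
l=1 r=9: min(12,18)*8=96 best=144, l++
l=2 r=9: min(4,18)*7=28 best=144, l++
l=3 r=9: min(15,18)*6=90 best=144, l++
l=4 r=9: min(20,18)*5=90 best=144, r--
l=4 r=8: min(20,16)*4=64 best=144, r--
l=4 r=7: min(20,12)*3=36 best=144, r--
l=4 r=6: min(20,15)*2=30 best=144, r--
l=4 r=5: min(20,7)*1=7 best=144, r--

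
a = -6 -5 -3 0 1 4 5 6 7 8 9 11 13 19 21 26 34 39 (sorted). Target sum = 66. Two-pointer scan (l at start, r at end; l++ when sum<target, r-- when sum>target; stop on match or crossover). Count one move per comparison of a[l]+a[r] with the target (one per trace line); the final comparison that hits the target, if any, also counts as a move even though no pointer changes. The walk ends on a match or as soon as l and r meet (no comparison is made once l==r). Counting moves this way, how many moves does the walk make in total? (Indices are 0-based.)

l=0 r=17: -6+39=33 <66, l++
l=1 r=17: -5+39=34 <66, l++
l=2 r=17: -3+39=36 <66, l++
l=3 r=17: 0+39=39 <66, l++
l=4 r=17: 1+39=40 <66, l++
l=5 r=17: 4+39=43 <66, l++
l=6 r=17: 5+39=44 <66, l++
l=7 r=17: 6+39=45 <66, l++
l=8 r=17: 7+39=46 <66, l++
l=9 r=17: 8+39=47 <66, l++
l=10 r=17: 9+39=48 <66, l++
l=11 r=17: 11+39=50 <66, l++
l=12 r=17: 13+39=52 <66, l++
l=13 r=17: 19+39=58 <66, l++
l=14 r=17: 21+39=60 <66, l++
l=15 r=17: 26+39=65 <66, l++
l=16 r=17: 34+39=73 >66, r--

17 moves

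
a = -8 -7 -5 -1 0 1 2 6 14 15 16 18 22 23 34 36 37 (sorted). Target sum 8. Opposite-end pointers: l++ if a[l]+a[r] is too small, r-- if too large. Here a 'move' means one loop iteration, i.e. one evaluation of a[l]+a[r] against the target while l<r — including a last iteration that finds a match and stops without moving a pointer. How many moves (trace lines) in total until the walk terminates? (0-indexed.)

l=0 r=16: -8+37=29 >8, r--
l=0 r=15: -8+36=28 >8, r--
l=0 r=14: -8+34=26 >8, r--
l=0 r=13: -8+23=15 >8, r--
l=0 r=12: -8+22=14 >8, r--
l=0 r=11: -8+18=10 >8, r--
l=0 r=10: -8+16=8, found

7 moves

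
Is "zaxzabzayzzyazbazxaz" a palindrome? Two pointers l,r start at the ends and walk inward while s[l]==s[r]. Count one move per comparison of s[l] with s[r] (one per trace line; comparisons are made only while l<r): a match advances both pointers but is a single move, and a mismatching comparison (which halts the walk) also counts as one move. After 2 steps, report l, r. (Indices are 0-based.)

l=2, r=17

[0,19] 'z'=='z' → l++,r--
[1,18] 'a'=='a' → l++,r--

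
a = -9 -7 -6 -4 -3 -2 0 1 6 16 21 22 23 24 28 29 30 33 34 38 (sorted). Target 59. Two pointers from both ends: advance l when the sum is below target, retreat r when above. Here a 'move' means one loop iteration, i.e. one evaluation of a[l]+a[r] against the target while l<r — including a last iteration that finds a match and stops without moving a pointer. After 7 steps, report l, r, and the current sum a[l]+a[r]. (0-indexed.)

l=7, r=19, sum=39

[0,19] -9+38=29 <59 → l++
[1,19] -7+38=31 <59 → l++
[2,19] -6+38=32 <59 → l++
[3,19] -4+38=34 <59 → l++
[4,19] -3+38=35 <59 → l++
[5,19] -2+38=36 <59 → l++
[6,19] 0+38=38 <59 → l++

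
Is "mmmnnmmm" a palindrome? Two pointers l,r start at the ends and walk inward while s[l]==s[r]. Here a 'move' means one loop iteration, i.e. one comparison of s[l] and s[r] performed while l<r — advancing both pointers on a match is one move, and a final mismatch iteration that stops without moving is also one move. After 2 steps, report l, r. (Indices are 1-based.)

l=3, r=6

[1,8] 'm'=='m' → l++,r--
[2,7] 'm'=='m' → l++,r--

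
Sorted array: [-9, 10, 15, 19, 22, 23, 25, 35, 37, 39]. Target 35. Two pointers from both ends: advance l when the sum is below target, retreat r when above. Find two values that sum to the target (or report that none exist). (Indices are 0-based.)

(10, 25)

l=0 r=9: -9+39=30 <35, l++
l=1 r=9: 10+39=49 >35, r--
l=1 r=8: 10+37=47 >35, r--
l=1 r=7: 10+35=45 >35, r--
l=1 r=6: 10+25=35, found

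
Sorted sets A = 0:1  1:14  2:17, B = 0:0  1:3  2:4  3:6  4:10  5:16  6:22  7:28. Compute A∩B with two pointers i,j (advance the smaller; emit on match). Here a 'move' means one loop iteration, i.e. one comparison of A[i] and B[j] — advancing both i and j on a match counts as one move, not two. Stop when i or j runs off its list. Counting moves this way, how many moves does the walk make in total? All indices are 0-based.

9 moves

i=0 j=0: 1>0, j++
i=0 j=1: 1<3, i++
i=1 j=1: 14>3, j++
i=1 j=2: 14>4, j++
i=1 j=3: 14>6, j++
i=1 j=4: 14>10, j++
i=1 j=5: 14<16, i++
i=2 j=5: 17>16, j++
i=2 j=6: 17<22, i++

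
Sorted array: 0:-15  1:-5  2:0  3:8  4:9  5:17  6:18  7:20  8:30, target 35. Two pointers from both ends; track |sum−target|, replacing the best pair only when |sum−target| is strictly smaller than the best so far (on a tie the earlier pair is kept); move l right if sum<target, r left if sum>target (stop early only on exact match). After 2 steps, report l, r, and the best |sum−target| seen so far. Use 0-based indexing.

l=2, r=8, best |Δ|=10

l=0 r=8: -15+30=15 d=20 *, l++
l=1 r=8: -5+30=25 d=10 *, l++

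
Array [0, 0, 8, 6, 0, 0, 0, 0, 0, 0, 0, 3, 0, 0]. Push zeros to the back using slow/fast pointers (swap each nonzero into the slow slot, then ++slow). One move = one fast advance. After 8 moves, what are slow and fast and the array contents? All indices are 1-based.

slow=1 fast=1: a[fast]=0, fast++
slow=1 fast=2: a[fast]=0, fast++
slow=1 fast=3: a[fast]=8≠0 swap→a[1]=8, slow++,fast++
slow=2 fast=4: a[fast]=6≠0 swap→a[2]=6, slow++,fast++
slow=3 fast=5: a[fast]=0, fast++
slow=3 fast=6: a[fast]=0, fast++
slow=3 fast=7: a[fast]=0, fast++
slow=3 fast=8: a[fast]=0, fast++

slow=3, fast=9, a=[8, 6, 0, 0, 0, 0, 0, 0, 0, 0, 0, 3, 0, 0]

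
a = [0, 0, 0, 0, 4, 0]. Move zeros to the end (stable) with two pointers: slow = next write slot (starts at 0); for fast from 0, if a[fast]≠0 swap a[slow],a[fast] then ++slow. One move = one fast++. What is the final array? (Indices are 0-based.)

[4, 0, 0, 0, 0, 0]

(s=0,f=0) a[fast]=0 → fast++
(s=0,f=1) a[fast]=0 → fast++
(s=0,f=2) a[fast]=0 → fast++
(s=0,f=3) a[fast]=0 → fast++
(s=0,f=4) a[fast]=4≠0 swap→a[0]=4 → slow++,fast++
(s=1,f=5) a[fast]=0 → fast++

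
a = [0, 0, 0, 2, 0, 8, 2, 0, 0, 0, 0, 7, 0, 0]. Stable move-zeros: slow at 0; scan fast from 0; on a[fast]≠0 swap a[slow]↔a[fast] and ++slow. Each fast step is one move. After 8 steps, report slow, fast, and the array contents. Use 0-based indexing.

(s=0,f=0) a[fast]=0 → fast++
(s=0,f=1) a[fast]=0 → fast++
(s=0,f=2) a[fast]=0 → fast++
(s=0,f=3) a[fast]=2≠0 swap→a[0]=2 → slow++,fast++
(s=1,f=4) a[fast]=0 → fast++
(s=1,f=5) a[fast]=8≠0 swap→a[1]=8 → slow++,fast++
(s=2,f=6) a[fast]=2≠0 swap→a[2]=2 → slow++,fast++
(s=3,f=7) a[fast]=0 → fast++

slow=3, fast=8, a=[2, 8, 2, 0, 0, 0, 0, 0, 0, 0, 0, 7, 0, 0]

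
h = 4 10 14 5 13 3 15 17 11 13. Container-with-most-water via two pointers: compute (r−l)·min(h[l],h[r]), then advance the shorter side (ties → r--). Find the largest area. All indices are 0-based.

max area = 91

l=0 r=9: min(4,13)*9=36 best=36 *, l++
l=1 r=9: min(10,13)*8=80 best=80 *, l++
l=2 r=9: min(14,13)*7=91 best=91 *, r--
l=2 r=8: min(14,11)*6=66 best=91, r--
l=2 r=7: min(14,17)*5=70 best=91, l++
l=3 r=7: min(5,17)*4=20 best=91, l++
l=4 r=7: min(13,17)*3=39 best=91, l++
l=5 r=7: min(3,17)*2=6 best=91, l++
l=6 r=7: min(15,17)*1=15 best=91, l++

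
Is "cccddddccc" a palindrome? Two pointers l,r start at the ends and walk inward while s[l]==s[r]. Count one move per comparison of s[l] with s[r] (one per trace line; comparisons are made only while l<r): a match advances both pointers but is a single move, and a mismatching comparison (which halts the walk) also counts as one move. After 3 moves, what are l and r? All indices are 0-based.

[0,9] 'c'=='c' → l++,r--
[1,8] 'c'=='c' → l++,r--
[2,7] 'c'=='c' → l++,r--

l=3, r=6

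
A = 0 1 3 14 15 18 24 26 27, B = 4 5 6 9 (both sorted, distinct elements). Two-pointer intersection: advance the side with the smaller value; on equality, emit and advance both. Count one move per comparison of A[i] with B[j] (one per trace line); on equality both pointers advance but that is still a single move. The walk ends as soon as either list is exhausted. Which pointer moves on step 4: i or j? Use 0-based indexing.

j

[i=0,j=0] 0<4 → i++
[i=1,j=0] 1<4 → i++
[i=2,j=0] 3<4 → i++
[i=3,j=0] 14>4 → j++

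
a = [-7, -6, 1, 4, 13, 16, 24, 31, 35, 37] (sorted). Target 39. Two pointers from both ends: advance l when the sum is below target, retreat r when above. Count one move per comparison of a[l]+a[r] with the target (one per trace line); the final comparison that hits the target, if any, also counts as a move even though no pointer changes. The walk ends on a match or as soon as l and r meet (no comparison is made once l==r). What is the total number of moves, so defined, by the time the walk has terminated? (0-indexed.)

5 moves

[0,9] -7+37=30 <39 → l++
[1,9] -6+37=31 <39 → l++
[2,9] 1+37=38 <39 → l++
[3,9] 4+37=41 >39 → r--
[3,8] 4+35=39 → found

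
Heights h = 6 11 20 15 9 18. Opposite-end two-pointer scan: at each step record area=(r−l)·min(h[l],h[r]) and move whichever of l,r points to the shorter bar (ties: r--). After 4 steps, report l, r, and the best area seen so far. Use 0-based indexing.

l=2, r=3, best area=54

l=0 r=5: min(6,18)*5=30 best=30 *, l++
l=1 r=5: min(11,18)*4=44 best=44 *, l++
l=2 r=5: min(20,18)*3=54 best=54 *, r--
l=2 r=4: min(20,9)*2=18 best=54, r--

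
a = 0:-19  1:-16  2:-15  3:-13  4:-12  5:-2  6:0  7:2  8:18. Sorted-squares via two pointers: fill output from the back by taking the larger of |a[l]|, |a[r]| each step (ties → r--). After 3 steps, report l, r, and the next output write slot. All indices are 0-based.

l=2, r=7, next write slot=5

l=0 r=8: |-19|>|18| out[8]=361, l++
l=1 r=8: |-16|<=|18| out[7]=324, r--
l=1 r=7: |-16|>|2| out[6]=256, l++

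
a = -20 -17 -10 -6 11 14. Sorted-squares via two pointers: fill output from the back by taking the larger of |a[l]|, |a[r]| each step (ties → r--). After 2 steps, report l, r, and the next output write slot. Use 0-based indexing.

[0,5] |-20|>|14| out[5]=400 → l++
[1,5] |-17|>|14| out[4]=289 → l++

l=2, r=5, next write slot=3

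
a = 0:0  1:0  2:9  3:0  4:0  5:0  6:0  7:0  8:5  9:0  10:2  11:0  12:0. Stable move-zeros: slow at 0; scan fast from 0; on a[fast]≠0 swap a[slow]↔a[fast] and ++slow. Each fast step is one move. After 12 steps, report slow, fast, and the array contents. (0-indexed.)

slow=0 fast=0: a[fast]=0, fast++
slow=0 fast=1: a[fast]=0, fast++
slow=0 fast=2: a[fast]=9≠0 swap→a[0]=9, slow++,fast++
slow=1 fast=3: a[fast]=0, fast++
slow=1 fast=4: a[fast]=0, fast++
slow=1 fast=5: a[fast]=0, fast++
slow=1 fast=6: a[fast]=0, fast++
slow=1 fast=7: a[fast]=0, fast++
slow=1 fast=8: a[fast]=5≠0 swap→a[1]=5, slow++,fast++
slow=2 fast=9: a[fast]=0, fast++
slow=2 fast=10: a[fast]=2≠0 swap→a[2]=2, slow++,fast++
slow=3 fast=11: a[fast]=0, fast++

slow=3, fast=12, a=[9, 5, 2, 0, 0, 0, 0, 0, 0, 0, 0, 0, 0]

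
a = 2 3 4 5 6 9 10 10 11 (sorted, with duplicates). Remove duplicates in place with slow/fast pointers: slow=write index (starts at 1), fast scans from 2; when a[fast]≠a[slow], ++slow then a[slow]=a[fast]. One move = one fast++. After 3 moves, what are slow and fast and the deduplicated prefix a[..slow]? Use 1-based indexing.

slow=1 fast=2: a[fast]=3≠a[slow]=2 write a[2]=3, slow++,fast++
slow=2 fast=3: a[fast]=4≠a[slow]=3 write a[3]=4, slow++,fast++
slow=3 fast=4: a[fast]=5≠a[slow]=4 write a[4]=5, slow++,fast++

slow=4, fast=5, prefix=[2, 3, 4, 5]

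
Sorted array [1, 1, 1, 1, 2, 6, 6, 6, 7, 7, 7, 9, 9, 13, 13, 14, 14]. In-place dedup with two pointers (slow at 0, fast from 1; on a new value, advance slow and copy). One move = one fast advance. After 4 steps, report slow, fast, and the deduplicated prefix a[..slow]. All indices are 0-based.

slow=0 fast=1: a[fast]=1=a[slow] dup, fast++
slow=0 fast=2: a[fast]=1=a[slow] dup, fast++
slow=0 fast=3: a[fast]=1=a[slow] dup, fast++
slow=0 fast=4: a[fast]=2≠a[slow]=1 write a[1]=2, slow++,fast++

slow=1, fast=5, prefix=[1, 2]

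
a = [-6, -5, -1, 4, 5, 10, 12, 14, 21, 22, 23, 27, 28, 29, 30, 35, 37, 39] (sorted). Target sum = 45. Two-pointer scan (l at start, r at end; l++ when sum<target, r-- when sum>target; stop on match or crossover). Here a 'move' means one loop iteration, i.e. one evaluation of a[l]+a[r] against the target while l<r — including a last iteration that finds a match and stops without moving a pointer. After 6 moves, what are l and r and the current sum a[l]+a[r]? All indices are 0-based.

l=5, r=16, sum=47

[0,17] -6+39=33 <45 → l++
[1,17] -5+39=34 <45 → l++
[2,17] -1+39=38 <45 → l++
[3,17] 4+39=43 <45 → l++
[4,17] 5+39=44 <45 → l++
[5,17] 10+39=49 >45 → r--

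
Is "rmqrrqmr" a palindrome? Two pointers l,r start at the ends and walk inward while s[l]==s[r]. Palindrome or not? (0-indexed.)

palindrome

l=0 r=7: 'r'=='r', l++,r--
l=1 r=6: 'm'=='m', l++,r--
l=2 r=5: 'q'=='q', l++,r--
l=3 r=4: 'r'=='r', l++,r--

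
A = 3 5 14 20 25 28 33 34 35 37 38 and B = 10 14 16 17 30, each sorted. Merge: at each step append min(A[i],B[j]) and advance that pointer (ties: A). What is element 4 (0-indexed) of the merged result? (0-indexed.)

[i=0,j=0] A[i]=3<=B[j]=10 take 3 → i++
[i=1,j=0] A[i]=5<=B[j]=10 take 5 → i++
[i=2,j=0] A[i]=14>B[j]=10 take 10 → j++
[i=2,j=1] A[i]=14<=B[j]=14 take 14 → i++
[i=3,j=1] A[i]=20>B[j]=14 take 14 → j++
[i=3,j=2] A[i]=20>B[j]=16 take 16 → j++
[i=3,j=3] A[i]=20>B[j]=17 take 17 → j++
[i=3,j=4] A[i]=20<=B[j]=30 take 20 → i++
[i=4,j=4] A[i]=25<=B[j]=30 take 25 → i++
[i=5,j=4] A[i]=28<=B[j]=30 take 28 → i++
[i=6,j=4] A[i]=33>B[j]=30 take 30 → j++
[i=6,j=5] B done, take A[i]=33 → i++
[i=7,j=5] B done, take A[i]=34 → i++
[i=8,j=5] B done, take A[i]=35 → i++
[i=9,j=5] B done, take A[i]=37 → i++
[i=10,j=5] B done, take A[i]=38 → i++

merged[4] = 14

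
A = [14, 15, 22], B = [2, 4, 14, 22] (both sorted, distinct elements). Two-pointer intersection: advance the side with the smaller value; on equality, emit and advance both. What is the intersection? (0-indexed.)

[i=0,j=0] 14>2 → j++
[i=0,j=1] 14>4 → j++
[i=0,j=2] 14==14 emit → i++,j++
[i=1,j=3] 15<22 → i++
[i=2,j=3] 22==22 emit → i++,j++

intersection = [14, 22]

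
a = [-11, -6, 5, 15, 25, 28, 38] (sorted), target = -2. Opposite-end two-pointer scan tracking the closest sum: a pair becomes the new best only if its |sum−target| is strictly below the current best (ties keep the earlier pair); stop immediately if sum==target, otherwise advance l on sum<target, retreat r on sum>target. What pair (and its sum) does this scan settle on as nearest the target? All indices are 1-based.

pair (-6, 5) with sum -1 (|Δ|=1)

[1,7] -11+38=27 d=29 * → r--
[1,6] -11+28=17 d=19 * → r--
[1,5] -11+25=14 d=16 * → r--
[1,4] -11+15=4 d=6 * → r--
[1,3] -11+5=-6 d=4 * → l++
[2,3] -6+5=-1 d=1 * → r--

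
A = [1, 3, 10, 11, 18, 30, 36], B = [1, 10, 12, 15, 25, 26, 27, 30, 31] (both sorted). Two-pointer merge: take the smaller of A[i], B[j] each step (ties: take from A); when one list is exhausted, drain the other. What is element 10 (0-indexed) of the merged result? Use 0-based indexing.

i=0 j=0: A[i]=1<=B[j]=1 take 1, i++
i=1 j=0: A[i]=3>B[j]=1 take 1, j++
i=1 j=1: A[i]=3<=B[j]=10 take 3, i++
i=2 j=1: A[i]=10<=B[j]=10 take 10, i++
i=3 j=1: A[i]=11>B[j]=10 take 10, j++
i=3 j=2: A[i]=11<=B[j]=12 take 11, i++
i=4 j=2: A[i]=18>B[j]=12 take 12, j++
i=4 j=3: A[i]=18>B[j]=15 take 15, j++
i=4 j=4: A[i]=18<=B[j]=25 take 18, i++
i=5 j=4: A[i]=30>B[j]=25 take 25, j++
i=5 j=5: A[i]=30>B[j]=26 take 26, j++
i=5 j=6: A[i]=30>B[j]=27 take 27, j++
i=5 j=7: A[i]=30<=B[j]=30 take 30, i++
i=6 j=7: A[i]=36>B[j]=30 take 30, j++
i=6 j=8: A[i]=36>B[j]=31 take 31, j++
i=6 j=9: B done, take A[i]=36, i++

merged[10] = 26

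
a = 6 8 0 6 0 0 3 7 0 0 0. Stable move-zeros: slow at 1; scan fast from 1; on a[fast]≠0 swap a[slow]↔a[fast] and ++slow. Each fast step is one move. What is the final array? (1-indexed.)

[6, 8, 6, 3, 7, 0, 0, 0, 0, 0, 0]

(s=1,f=1) a[fast]=6≠0 swap→a[1]=6 → slow++,fast++
(s=2,f=2) a[fast]=8≠0 swap→a[2]=8 → slow++,fast++
(s=3,f=3) a[fast]=0 → fast++
(s=3,f=4) a[fast]=6≠0 swap→a[3]=6 → slow++,fast++
(s=4,f=5) a[fast]=0 → fast++
(s=4,f=6) a[fast]=0 → fast++
(s=4,f=7) a[fast]=3≠0 swap→a[4]=3 → slow++,fast++
(s=5,f=8) a[fast]=7≠0 swap→a[5]=7 → slow++,fast++
(s=6,f=9) a[fast]=0 → fast++
(s=6,f=10) a[fast]=0 → fast++
(s=6,f=11) a[fast]=0 → fast++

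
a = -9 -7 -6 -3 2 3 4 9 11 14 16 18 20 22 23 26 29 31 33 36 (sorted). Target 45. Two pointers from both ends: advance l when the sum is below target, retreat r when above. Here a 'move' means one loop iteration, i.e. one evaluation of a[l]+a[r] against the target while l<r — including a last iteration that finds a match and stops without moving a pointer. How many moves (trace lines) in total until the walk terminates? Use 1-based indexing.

8 moves

[1,20] -9+36=27 <45 → l++
[2,20] -7+36=29 <45 → l++
[3,20] -6+36=30 <45 → l++
[4,20] -3+36=33 <45 → l++
[5,20] 2+36=38 <45 → l++
[6,20] 3+36=39 <45 → l++
[7,20] 4+36=40 <45 → l++
[8,20] 9+36=45 → found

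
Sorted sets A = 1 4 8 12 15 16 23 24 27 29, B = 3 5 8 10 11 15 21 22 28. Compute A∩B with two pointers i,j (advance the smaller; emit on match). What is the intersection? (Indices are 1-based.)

[i=1,j=1] 1<3 → i++
[i=2,j=1] 4>3 → j++
[i=2,j=2] 4<5 → i++
[i=3,j=2] 8>5 → j++
[i=3,j=3] 8==8 emit → i++,j++
[i=4,j=4] 12>10 → j++
[i=4,j=5] 12>11 → j++
[i=4,j=6] 12<15 → i++
[i=5,j=6] 15==15 emit → i++,j++
[i=6,j=7] 16<21 → i++
[i=7,j=7] 23>21 → j++
[i=7,j=8] 23>22 → j++
[i=7,j=9] 23<28 → i++
[i=8,j=9] 24<28 → i++
[i=9,j=9] 27<28 → i++
[i=10,j=9] 29>28 → j++

intersection = [8, 15]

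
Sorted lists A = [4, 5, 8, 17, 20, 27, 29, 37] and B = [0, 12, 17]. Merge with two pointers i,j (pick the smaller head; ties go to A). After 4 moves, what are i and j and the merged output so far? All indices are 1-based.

i=4, j=2, merged so far=[0, 4, 5, 8]

[i=1,j=1] A[i]=4>B[j]=0 take 0 → j++
[i=1,j=2] A[i]=4<=B[j]=12 take 4 → i++
[i=2,j=2] A[i]=5<=B[j]=12 take 5 → i++
[i=3,j=2] A[i]=8<=B[j]=12 take 8 → i++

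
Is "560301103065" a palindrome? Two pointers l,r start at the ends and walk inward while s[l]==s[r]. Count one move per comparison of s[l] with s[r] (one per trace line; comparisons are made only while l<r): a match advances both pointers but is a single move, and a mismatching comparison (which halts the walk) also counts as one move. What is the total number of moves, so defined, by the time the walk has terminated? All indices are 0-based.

[0,11] '5'=='5' → l++,r--
[1,10] '6'=='6' → l++,r--
[2,9] '0'=='0' → l++,r--
[3,8] '3'=='3' → l++,r--
[4,7] '0'=='0' → l++,r--
[5,6] '1'=='1' → l++,r--

6 moves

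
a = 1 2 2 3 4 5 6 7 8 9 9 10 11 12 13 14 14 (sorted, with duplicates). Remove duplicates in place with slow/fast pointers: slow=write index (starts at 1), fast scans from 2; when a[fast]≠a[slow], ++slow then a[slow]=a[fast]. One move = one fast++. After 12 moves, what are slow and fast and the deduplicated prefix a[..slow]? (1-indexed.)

(s=1,f=2) a[fast]=2≠a[slow]=1 write a[2]=2 → slow++,fast++
(s=2,f=3) a[fast]=2=a[slow] dup → fast++
(s=2,f=4) a[fast]=3≠a[slow]=2 write a[3]=3 → slow++,fast++
(s=3,f=5) a[fast]=4≠a[slow]=3 write a[4]=4 → slow++,fast++
(s=4,f=6) a[fast]=5≠a[slow]=4 write a[5]=5 → slow++,fast++
(s=5,f=7) a[fast]=6≠a[slow]=5 write a[6]=6 → slow++,fast++
(s=6,f=8) a[fast]=7≠a[slow]=6 write a[7]=7 → slow++,fast++
(s=7,f=9) a[fast]=8≠a[slow]=7 write a[8]=8 → slow++,fast++
(s=8,f=10) a[fast]=9≠a[slow]=8 write a[9]=9 → slow++,fast++
(s=9,f=11) a[fast]=9=a[slow] dup → fast++
(s=9,f=12) a[fast]=10≠a[slow]=9 write a[10]=10 → slow++,fast++
(s=10,f=13) a[fast]=11≠a[slow]=10 write a[11]=11 → slow++,fast++

slow=11, fast=14, prefix=[1, 2, 3, 4, 5, 6, 7, 8, 9, 10, 11]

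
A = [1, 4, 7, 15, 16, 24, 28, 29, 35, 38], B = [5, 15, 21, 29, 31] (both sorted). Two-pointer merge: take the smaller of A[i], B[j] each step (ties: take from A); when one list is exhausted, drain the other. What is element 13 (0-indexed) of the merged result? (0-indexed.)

merged[13] = 35

i=0 j=0: A[i]=1<=B[j]=5 take 1, i++
i=1 j=0: A[i]=4<=B[j]=5 take 4, i++
i=2 j=0: A[i]=7>B[j]=5 take 5, j++
i=2 j=1: A[i]=7<=B[j]=15 take 7, i++
i=3 j=1: A[i]=15<=B[j]=15 take 15, i++
i=4 j=1: A[i]=16>B[j]=15 take 15, j++
i=4 j=2: A[i]=16<=B[j]=21 take 16, i++
i=5 j=2: A[i]=24>B[j]=21 take 21, j++
i=5 j=3: A[i]=24<=B[j]=29 take 24, i++
i=6 j=3: A[i]=28<=B[j]=29 take 28, i++
i=7 j=3: A[i]=29<=B[j]=29 take 29, i++
i=8 j=3: A[i]=35>B[j]=29 take 29, j++
i=8 j=4: A[i]=35>B[j]=31 take 31, j++
i=8 j=5: B done, take A[i]=35, i++
i=9 j=5: B done, take A[i]=38, i++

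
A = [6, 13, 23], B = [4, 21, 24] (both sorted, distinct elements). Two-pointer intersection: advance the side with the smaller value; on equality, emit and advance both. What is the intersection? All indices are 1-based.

intersection = []

[i=1,j=1] 6>4 → j++
[i=1,j=2] 6<21 → i++
[i=2,j=2] 13<21 → i++
[i=3,j=2] 23>21 → j++
[i=3,j=3] 23<24 → i++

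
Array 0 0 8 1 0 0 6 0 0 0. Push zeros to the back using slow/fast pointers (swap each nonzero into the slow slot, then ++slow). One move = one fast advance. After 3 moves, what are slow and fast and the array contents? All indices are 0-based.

(s=0,f=0) a[fast]=0 → fast++
(s=0,f=1) a[fast]=0 → fast++
(s=0,f=2) a[fast]=8≠0 swap→a[0]=8 → slow++,fast++

slow=1, fast=3, a=[8, 0, 0, 1, 0, 0, 6, 0, 0, 0]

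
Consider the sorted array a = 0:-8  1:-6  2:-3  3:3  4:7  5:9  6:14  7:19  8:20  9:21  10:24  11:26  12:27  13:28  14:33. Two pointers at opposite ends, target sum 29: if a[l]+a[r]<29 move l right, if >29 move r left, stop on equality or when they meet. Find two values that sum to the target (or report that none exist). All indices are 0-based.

l=0 r=14: -8+33=25 <29, l++
l=1 r=14: -6+33=27 <29, l++
l=2 r=14: -3+33=30 >29, r--
l=2 r=13: -3+28=25 <29, l++
l=3 r=13: 3+28=31 >29, r--
l=3 r=12: 3+27=30 >29, r--
l=3 r=11: 3+26=29, found

(3, 26)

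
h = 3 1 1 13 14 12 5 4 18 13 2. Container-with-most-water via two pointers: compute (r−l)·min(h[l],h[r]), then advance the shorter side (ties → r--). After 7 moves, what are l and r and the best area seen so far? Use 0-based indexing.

l=5, r=8, best area=78

[0,10] min(3,2)*10=20 best=20 * → r--
[0,9] min(3,13)*9=27 best=27 * → l++
[1,9] min(1,13)*8=8 best=27 → l++
[2,9] min(1,13)*7=7 best=27 → l++
[3,9] min(13,13)*6=78 best=78 * → r--
[3,8] min(13,18)*5=65 best=78 → l++
[4,8] min(14,18)*4=56 best=78 → l++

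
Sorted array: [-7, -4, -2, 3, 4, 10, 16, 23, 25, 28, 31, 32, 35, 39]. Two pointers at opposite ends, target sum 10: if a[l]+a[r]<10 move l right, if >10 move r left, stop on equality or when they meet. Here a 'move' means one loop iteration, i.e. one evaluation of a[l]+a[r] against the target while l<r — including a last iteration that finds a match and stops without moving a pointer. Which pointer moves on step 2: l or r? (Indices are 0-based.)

r

l=0 r=13: -7+39=32 >10, r--
l=0 r=12: -7+35=28 >10, r--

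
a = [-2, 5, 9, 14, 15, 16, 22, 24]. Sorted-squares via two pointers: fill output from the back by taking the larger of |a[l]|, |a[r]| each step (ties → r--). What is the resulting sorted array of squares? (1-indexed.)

[4, 25, 81, 196, 225, 256, 484, 576]

l=1 r=8: |-2|<=|24| out[8]=576, r--
l=1 r=7: |-2|<=|22| out[7]=484, r--
l=1 r=6: |-2|<=|16| out[6]=256, r--
l=1 r=5: |-2|<=|15| out[5]=225, r--
l=1 r=4: |-2|<=|14| out[4]=196, r--
l=1 r=3: |-2|<=|9| out[3]=81, r--
l=1 r=2: |-2|<=|5| out[2]=25, r--
l=1 r=1: |-2|<=|-2| out[1]=4, r--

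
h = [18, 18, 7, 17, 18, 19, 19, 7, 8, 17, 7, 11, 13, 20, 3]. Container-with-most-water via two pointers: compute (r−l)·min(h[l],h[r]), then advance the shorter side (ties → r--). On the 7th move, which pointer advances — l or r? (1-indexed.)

[1,15] min(18,3)*14=42 best=42 * → r--
[1,14] min(18,20)*13=234 best=234 * → l++
[2,14] min(18,20)*12=216 best=234 → l++
[3,14] min(7,20)*11=77 best=234 → l++
[4,14] min(17,20)*10=170 best=234 → l++
[5,14] min(18,20)*9=162 best=234 → l++
[6,14] min(19,20)*8=152 best=234 → l++

l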